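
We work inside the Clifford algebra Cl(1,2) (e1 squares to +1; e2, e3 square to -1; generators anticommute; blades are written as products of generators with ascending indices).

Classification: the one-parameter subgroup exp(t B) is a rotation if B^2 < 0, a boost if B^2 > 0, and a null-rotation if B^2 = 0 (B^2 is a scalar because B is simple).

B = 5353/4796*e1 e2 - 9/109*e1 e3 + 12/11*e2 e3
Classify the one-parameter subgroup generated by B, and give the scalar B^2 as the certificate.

B^2 term by term: the squares give (5353/4796)^2*(e1 e2)^2 + (-9/109)^2*(e1 e3)^2 + (12/11)^2*(e2 e3)^2 = 28654609/23001616*(+1) + 81/11881*(+1) + 144/121*(-1) = 1/16 (each basis 2-blade squares to minus the product of its generators' squares); cross terms between blades sharing an index anticommute and cancel. So B^2 = 1/16.
Answer: boost, certificate B^2 = 1/16. B^2 = 1/16 is basis-independent, so its sign is the whole story.


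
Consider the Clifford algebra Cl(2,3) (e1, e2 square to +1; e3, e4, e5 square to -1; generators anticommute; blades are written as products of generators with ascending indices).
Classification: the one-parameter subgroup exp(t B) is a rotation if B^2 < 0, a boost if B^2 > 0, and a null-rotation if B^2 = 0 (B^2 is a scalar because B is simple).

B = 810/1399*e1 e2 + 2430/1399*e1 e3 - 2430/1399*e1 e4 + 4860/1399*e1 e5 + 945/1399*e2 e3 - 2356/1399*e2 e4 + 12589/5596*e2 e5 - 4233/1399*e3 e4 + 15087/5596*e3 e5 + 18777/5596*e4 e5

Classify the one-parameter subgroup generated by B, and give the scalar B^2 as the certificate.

B^2 term by term: the squares give (810/1399)^2*(e1 e2)^2 + (2430/1399)^2*(e1 e3)^2 + (-2430/1399)^2*(e1 e4)^2 + (4860/1399)^2*(e1 e5)^2 + (945/1399)^2*(e2 e3)^2 + (-2356/1399)^2*(e2 e4)^2 + (12589/5596)^2*(e2 e5)^2 + (-4233/1399)^2*(e3 e4)^2 + (15087/5596)^2*(e3 e5)^2 + (18777/5596)^2*(e4 e5)^2 = 656100/1957201*(-1) + 5904900/1957201*(+1) + 5904900/1957201*(+1) + 23619600/1957201*(+1) + 893025/1957201*(+1) + 5550736/1957201*(+1) + 158482921/31315216*(+1) + 17918289/1957201*(-1) + 227617569/31315216*(-1) + 352575729/31315216*(-1) = -25/16 (each basis 2-blade squares to minus the product of its generators' squares); cross terms between blades sharing an index anticommute and cancel; the commuting (index-disjoint) pairs give grade-4 terms 2*c*c'*(blade product), which cancel blade by blade — e1 e2 e3 e4: -6857460/1957201 + 11450160/1957201 - 4592700/1957201 = 0; e1 e2 e3 e5: 6110235/1957201 - 15295635/1957201 + 9185400/1957201 = 0; e1 e2 e4 e5: 7604685/1957201 + 15295635/1957201 - 22900320/1957201 = 0; e1 e3 e4 e5: 22814055/1957201 + 18330705/1957201 - 41144760/1957201 = 0; e2 e3 e4 e5: 17744265/3914402 + 17772486/1957201 - 53289237/3914402 = 0 — confirming B is simple. So B^2 = -25/16.
Answer: rotation, certificate B^2 = -25/16. The invariant at work: B^2 = -25/16 is unchanged by conjugation, hence its sign classifies the subgroup whatever basis B is written in.


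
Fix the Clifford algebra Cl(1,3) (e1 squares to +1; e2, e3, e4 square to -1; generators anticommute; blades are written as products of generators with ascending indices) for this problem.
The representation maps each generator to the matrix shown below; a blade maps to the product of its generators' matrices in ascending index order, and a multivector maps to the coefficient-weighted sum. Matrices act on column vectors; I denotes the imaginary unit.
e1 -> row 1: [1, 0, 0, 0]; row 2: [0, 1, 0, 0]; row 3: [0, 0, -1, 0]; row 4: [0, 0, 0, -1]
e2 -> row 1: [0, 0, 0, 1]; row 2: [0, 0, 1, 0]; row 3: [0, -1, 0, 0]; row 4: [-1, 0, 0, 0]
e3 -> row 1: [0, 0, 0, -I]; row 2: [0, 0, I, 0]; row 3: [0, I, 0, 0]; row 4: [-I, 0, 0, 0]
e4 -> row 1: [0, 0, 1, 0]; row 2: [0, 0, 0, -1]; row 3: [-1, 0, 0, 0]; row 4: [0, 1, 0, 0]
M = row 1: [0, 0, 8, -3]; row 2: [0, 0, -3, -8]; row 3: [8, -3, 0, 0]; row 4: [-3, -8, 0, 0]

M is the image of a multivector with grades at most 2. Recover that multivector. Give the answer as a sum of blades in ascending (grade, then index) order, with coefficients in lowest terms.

Method: the blade images are trace-orthogonal — tr(rho(e_A) rho(e_B)^-1) = 4 if A = B and 0 otherwise — and rho(e_A)^-1 = (e_A)^2 * rho(e_A) with (e_A)^2 = +1 or -1, so the coefficient of e_A in the preimage is (e_A)^2 * tr(M rho(e_A))/4.
Nonzero projections over blades of grade <= 2: e1 e2: (e1 e2)^2 = +1, tr(M rho(e1 e2)) = -12, coefficient -3; e1 e4: (e1 e4)^2 = +1, tr(M rho(e1 e4)) = 32, coefficient 8. Every other blade of grade <= 2 projects to 0.
Answer: -3*e1 e2 + 8*e1 e4


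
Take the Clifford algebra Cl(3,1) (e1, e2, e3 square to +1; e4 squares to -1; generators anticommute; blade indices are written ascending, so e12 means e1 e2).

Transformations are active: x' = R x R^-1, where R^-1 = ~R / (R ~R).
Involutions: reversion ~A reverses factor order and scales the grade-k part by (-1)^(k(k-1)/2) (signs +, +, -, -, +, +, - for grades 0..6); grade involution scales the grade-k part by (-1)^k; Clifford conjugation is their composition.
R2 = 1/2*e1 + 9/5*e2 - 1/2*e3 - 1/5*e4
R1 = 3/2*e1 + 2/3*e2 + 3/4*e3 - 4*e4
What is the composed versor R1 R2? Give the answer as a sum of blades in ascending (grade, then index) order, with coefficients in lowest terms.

Distribute over the terms of R1 (each basis-blade product reordered to ascending indices, repeated generators contracted through their squares):
(3/2*e1) R2 = 3/4 + 27/10*e12 - 3/4*e13 - 3/10*e14
(2/3*e2) R2 = 6/5 - 1/3*e12 - 1/3*e23 - 2/15*e24
(3/4*e3) R2 = -3/8 - 3/8*e13 - 27/20*e23 - 3/20*e34
(-4*e4) R2 = -4/5 + 2*e14 + 36/5*e24 - 2*e34
Summing the partial products and collecting blades:
Answer: 31/40 + 71/30*e12 - 9/8*e13 + 17/10*e14 - 101/60*e23 + 106/15*e24 - 43/20*e34


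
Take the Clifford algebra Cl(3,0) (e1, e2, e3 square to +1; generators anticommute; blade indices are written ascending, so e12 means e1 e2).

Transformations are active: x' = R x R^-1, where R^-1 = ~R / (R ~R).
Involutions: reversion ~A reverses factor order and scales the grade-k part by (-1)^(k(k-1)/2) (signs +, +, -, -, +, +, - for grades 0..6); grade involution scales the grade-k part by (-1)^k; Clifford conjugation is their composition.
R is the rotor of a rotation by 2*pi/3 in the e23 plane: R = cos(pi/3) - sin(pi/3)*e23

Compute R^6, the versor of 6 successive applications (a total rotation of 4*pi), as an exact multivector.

Because a rotor carries half the rotation angle, composing 6 copies of this e23-plane rotor multiplies the phase: 6*(pi/3) = 2*pi, hence R^6 = cos(2*pi) - sin(2*pi)*e23.
cos(2*pi) = 1 and sin(2*pi) = 0, so R^6 = 1. The total rotation 4*pi is 2 full turns, so every vector returns to itself, yet the rotor is +1, back on the identity sheet (an even number of 2*pi turns).
Answer: 1


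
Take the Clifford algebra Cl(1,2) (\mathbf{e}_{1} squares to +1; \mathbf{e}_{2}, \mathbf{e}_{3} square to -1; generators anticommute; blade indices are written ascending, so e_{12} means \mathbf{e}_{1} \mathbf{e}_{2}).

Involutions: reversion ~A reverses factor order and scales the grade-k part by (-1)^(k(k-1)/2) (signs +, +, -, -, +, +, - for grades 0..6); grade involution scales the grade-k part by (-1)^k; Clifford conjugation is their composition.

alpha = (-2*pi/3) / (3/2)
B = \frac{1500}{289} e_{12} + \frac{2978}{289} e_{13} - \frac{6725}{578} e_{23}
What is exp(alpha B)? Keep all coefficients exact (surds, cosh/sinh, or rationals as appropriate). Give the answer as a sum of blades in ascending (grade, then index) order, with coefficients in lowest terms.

B^2 term by term: the squares give (\frac{1500}{289})^2*(e_{12})^2 + (\frac{2978}{289})^2*(e_{13})^2 + (-\frac{6725}{578})^2*(e_{23})^2 = \frac{2250000}{83521}*(+1) + \frac{8868484}{83521}*(+1) + \frac{45225625}{334084}*(-1) = -\frac{9}{4} (each basis 2-blade squares to minus the product of its generators' squares); cross terms between blades sharing an index anticommute and cancel. So B^2 = -\frac{9}{4}.
B^2 = -\frac{9}{4} — B^2 < 0, so the exponential closes trigonometrically: l = \frac{3}{2}, alpha*l = - \frac{2 \pi}{3}, so exp(alpha B) = cos(- \frac{2 \pi}{3}) + (sin(- \frac{2 \pi}{3})/(\frac{3}{2}))*B = - \frac{1}{2} + (- \frac{\sqrt{3}}{3})*B.
Answer: - \frac{1}{2} - \frac{500 \sqrt{3}}{289} e_{12} - \frac{2978 \sqrt{3}}{867} e_{13} + \frac{6725 \sqrt{3}}{1734} e_{23}


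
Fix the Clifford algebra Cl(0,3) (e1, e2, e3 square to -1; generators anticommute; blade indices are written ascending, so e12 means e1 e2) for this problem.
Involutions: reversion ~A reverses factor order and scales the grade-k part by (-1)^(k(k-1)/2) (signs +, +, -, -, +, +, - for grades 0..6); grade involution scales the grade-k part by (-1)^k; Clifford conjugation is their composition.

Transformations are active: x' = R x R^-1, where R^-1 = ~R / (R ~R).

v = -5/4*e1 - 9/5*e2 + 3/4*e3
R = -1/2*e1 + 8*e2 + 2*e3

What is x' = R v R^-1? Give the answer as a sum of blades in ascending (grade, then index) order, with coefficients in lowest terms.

~R = -1/2*e1 + 8*e2 + 2*e3, and R ~R = -273/4, so R^-1 = ~R / (-273/4).
R v = 491/40 + 109/10*e12 + 17/8*e13 + 48/5*e23
Answer: 7807/5460*e1 - 1471/1365*e2 - 8023/5460*e3


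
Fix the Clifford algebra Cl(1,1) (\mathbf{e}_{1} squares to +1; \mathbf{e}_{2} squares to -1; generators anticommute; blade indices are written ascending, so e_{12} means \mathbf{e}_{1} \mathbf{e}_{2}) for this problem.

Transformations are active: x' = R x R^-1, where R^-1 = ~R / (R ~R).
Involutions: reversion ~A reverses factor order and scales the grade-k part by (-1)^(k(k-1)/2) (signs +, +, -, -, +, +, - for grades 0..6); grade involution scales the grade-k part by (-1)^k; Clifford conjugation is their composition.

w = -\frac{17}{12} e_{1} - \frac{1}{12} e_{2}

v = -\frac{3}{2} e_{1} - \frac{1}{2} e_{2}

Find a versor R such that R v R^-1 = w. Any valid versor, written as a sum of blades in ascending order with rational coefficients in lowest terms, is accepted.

R = v + w = -\frac{35}{12} e_{1} - \frac{7}{12} e_{2} works: the equal norms (2) guarantee its sandwich swaps v into w.
Answer: -\frac{35}{12} e_{1} - \frac{7}{12} e_{2}


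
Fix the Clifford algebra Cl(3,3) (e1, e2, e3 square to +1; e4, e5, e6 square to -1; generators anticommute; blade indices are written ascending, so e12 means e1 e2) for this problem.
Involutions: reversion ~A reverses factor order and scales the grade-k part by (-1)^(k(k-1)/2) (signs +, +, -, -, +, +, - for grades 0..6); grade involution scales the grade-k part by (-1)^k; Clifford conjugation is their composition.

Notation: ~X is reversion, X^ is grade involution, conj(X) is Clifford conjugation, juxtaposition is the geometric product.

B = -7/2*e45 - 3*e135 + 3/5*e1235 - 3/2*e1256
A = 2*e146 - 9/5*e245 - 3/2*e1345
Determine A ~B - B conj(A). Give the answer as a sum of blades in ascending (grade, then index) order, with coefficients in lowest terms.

first term: 63/10*e2 - 9/2*e4 + 21/4*e13 + 9/10*e24 - 27/25*e134 + 27/10*e146 - 7*e156 - 3*e245 - 27/5*e1234 - 9/4*e2346 - 6*e3456 - 6/5*e23456
second term: -63/10*e2 - 9/2*e4 - 21/4*e13 - 9/10*e24 - 27/25*e134 + 27/10*e146 - 7*e156 - 3*e245 + 27/5*e1234 - 9/4*e2346 + 6*e3456 + 6/5*e23456
Answer: 63/5*e2 + 21/2*e13 + 9/5*e24 - 54/5*e1234 - 12*e3456 - 12/5*e23456


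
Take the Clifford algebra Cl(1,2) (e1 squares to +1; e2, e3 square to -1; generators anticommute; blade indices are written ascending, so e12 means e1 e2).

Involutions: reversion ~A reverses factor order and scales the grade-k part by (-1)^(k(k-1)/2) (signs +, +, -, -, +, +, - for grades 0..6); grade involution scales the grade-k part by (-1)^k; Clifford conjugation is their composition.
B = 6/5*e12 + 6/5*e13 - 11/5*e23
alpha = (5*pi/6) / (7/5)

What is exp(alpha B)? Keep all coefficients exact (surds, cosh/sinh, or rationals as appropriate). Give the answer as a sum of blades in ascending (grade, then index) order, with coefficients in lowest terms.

B^2 term by term: the squares give (6/5)^2*(e12)^2 + (6/5)^2*(e13)^2 + (-11/5)^2*(e23)^2 = 36/25*(+1) + 36/25*(+1) + 121/25*(-1) = -49/25 (each basis 2-blade squares to minus the product of its generators' squares); cross terms between blades sharing an index anticommute and cancel. So B^2 = -49/25.
B^2 = -49/25 — the negative square puts this in the circular regime; l = 7/5, alpha*l = 5*pi/6, so exp(alpha B) = cos(5*pi/6) + (sin(5*pi/6)/(7/5))*B = -sqrt(3)/2 + (5/14)*B.
Answer: -sqrt(3)/2 + 3/7*e12 + 3/7*e13 - 11/14*e23


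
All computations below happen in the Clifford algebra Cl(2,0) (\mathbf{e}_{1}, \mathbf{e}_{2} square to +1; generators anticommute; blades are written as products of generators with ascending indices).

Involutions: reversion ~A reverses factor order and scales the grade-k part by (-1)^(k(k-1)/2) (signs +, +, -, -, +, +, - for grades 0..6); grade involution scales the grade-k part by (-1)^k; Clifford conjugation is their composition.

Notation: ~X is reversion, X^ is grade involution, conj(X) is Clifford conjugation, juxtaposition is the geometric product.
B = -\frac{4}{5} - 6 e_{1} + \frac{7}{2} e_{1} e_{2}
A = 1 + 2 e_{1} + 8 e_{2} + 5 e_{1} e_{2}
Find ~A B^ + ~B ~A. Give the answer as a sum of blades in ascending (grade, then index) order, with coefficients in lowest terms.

first term: \frac{287}{10} - \frac{118}{5} e_{1} + \frac{153}{5} e_{2} - \frac{81}{2} e_{1} e_{2}
second term: -\frac{303}{10} - \frac{178}{5} e_{1} + \frac{153}{5} e_{2} - \frac{95}{2} e_{1} e_{2}
Answer: -\frac{8}{5} - \frac{296}{5} e_{1} + \frac{306}{5} e_{2} - 88 e_{1} e_{2}


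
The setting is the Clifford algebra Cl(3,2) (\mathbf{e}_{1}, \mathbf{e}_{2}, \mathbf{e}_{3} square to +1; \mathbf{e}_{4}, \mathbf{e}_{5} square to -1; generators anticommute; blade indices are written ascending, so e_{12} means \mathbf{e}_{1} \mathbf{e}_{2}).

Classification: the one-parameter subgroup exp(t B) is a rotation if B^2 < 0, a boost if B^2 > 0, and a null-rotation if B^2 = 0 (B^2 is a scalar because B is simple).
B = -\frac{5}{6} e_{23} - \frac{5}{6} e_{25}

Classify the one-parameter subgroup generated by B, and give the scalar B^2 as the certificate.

B^2 term by term: the squares give (-\frac{5}{6})^2*(e_{23})^2 + (-\frac{5}{6})^2*(e_{25})^2 = \frac{25}{36}*(-1) + \frac{25}{36}*(+1) = 0 (each basis 2-blade squares to minus the product of its generators' squares); cross terms between blades sharing an index anticommute and cancel. So B^2 = 0.
Answer: null-rotation, certificate B^2 = 0. The scalar 0 is the complete invariant here: its sign names the subgroup type.


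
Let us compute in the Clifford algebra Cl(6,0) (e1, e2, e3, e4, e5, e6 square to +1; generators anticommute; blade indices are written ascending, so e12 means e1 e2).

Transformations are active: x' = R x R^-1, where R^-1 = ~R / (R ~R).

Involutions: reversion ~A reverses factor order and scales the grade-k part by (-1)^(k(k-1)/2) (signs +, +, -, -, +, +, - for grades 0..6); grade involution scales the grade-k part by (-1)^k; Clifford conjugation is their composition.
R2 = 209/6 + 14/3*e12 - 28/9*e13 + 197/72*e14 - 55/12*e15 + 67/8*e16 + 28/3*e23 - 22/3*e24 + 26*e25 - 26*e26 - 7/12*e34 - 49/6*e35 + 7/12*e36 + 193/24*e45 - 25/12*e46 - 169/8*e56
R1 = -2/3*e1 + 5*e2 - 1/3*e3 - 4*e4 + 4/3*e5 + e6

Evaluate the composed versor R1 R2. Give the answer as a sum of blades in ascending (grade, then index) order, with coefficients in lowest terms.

Distribute over the terms of R1 (each basis-blade product reordered to ascending indices, repeated generators contracted through their squares):
(-2/3*e1) R2 = -209/9*e1 - 28/9*e2 + 56/27*e3 - 197/108*e4 + 55/18*e5 - 67/12*e6 - 56/9*e123 + 44/9*e124 - 52/3*e125 + 52/3*e126 + 7/18*e134 + 49/9*e135 - 7/18*e136 - 193/36*e145 + 25/18*e146 + 169/12*e156
(5*e2) R2 = -70/3*e1 + 1045/6*e2 + 140/3*e3 - 110/3*e4 + 130*e5 - 130*e6 + 140/9*e123 - 985/72*e124 + 275/12*e125 - 335/8*e126 - 35/12*e234 - 245/6*e235 + 35/12*e236 + 965/24*e245 - 125/12*e246 - 845/8*e256
(-1/3*e3) R2 = -28/27*e1 + 28/9*e2 - 209/18*e3 + 7/36*e4 + 49/18*e5 - 7/36*e6 - 14/9*e123 + 197/216*e134 - 55/36*e135 + 67/24*e136 - 22/9*e234 + 26/3*e235 - 26/3*e236 - 193/72*e345 + 25/36*e346 + 169/24*e356
(-4*e4) R2 = 197/18*e1 - 88/3*e2 - 7/3*e3 - 418/3*e4 - 193/6*e5 + 25/3*e6 - 56/3*e124 + 112/9*e134 - 55/3*e145 + 67/2*e146 - 112/3*e234 + 104*e245 - 104*e246 - 98/3*e345 + 7/3*e346 + 169/2*e456
(4/3*e5) R2 = 55/9*e1 - 104/3*e2 + 98/9*e3 - 193/18*e4 + 418/9*e5 - 169/6*e6 + 56/9*e125 - 112/27*e135 + 197/54*e145 - 67/6*e156 + 112/9*e235 - 88/9*e245 + 104/3*e256 - 7/9*e345 - 7/9*e356 + 25/9*e456
(e6) R2 = -67/8*e1 + 26*e2 - 7/12*e3 + 25/12*e4 + 169/8*e5 + 209/6*e6 + 14/3*e126 - 28/9*e136 + 197/72*e146 - 55/12*e156 + 28/3*e236 - 22/3*e246 + 26*e256 - 7/12*e346 - 49/6*e356 + 193/24*e456
Summing the partial products and collecting blades:
Answer: -8405/216*e1 + 817/6*e2 + 4871/108*e3 - 20117/108*e4 + 12325/72*e5 - 1087/9*e6 + 70/9*e123 - 659/24*e124 + 425/36*e125 - 159/8*e126 + 2969/216*e134 - 25/108*e135 - 17/24*e136 - 2165/108*e145 + 301/8*e146 - 5/3*e156 - 1537/36*e234 - 355/18*e235 + 43/12*e236 + 9679/72*e245 - 487/4*e246 - 1079/24*e256 - 289/8*e345 + 22/9*e346 - 137/72*e356 + 6863/72*e456


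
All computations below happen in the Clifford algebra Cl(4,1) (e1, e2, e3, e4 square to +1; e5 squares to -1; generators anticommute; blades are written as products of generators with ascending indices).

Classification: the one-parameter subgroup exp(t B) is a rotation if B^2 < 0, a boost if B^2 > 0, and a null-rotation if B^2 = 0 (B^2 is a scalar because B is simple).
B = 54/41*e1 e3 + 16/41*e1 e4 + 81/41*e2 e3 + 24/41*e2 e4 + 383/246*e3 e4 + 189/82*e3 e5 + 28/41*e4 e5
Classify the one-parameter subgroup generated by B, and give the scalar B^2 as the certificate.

B^2 term by term: the squares give (54/41)^2*(e1 e3)^2 + (16/41)^2*(e1 e4)^2 + (81/41)^2*(e2 e3)^2 + (24/41)^2*(e2 e4)^2 + (383/246)^2*(e3 e4)^2 + (189/82)^2*(e3 e5)^2 + (28/41)^2*(e4 e5)^2 = 2916/1681*(-1) + 256/1681*(-1) + 6561/1681*(-1) + 576/1681*(-1) + 146689/60516*(-1) + 35721/6724*(+1) + 784/1681*(+1) = -25/9 (each basis 2-blade squares to minus the product of its generators' squares); cross terms between blades sharing an index anticommute and cancel; the commuting (index-disjoint) pairs give grade-4 terms 2*c*c'*(blade product), which cancel blade by blade — e1 e2 e3 e4: -2592/1681 + 2592/1681 = 0; e1 e3 e4 e5: 3024/1681 - 3024/1681 = 0; e2 e3 e4 e5: 4536/1681 - 4536/1681 = 0 — confirming B is simple. So B^2 = -25/9.
Answer: rotation, certificate B^2 = -25/9. Certificate logic: -25/9 is a conjugation-invariant scalar, so its sign fixes rotation versus boost versus null-rotation outright.


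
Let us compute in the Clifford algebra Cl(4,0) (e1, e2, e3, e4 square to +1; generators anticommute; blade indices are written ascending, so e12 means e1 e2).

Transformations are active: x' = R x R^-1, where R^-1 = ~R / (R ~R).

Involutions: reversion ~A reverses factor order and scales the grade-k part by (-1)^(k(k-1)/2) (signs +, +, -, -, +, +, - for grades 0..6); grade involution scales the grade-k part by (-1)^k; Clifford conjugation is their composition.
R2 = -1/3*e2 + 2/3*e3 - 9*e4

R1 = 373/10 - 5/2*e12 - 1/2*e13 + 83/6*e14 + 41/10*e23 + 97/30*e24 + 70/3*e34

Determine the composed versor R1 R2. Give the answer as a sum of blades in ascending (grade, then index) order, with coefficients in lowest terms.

Distribute over the terms of R2 (each basis-blade product reordered to ascending indices, repeated generators contracted through their squares):
R1 (-1/3*e2) = 5/6*e1 - 373/30*e2 + 41/30*e3 + 97/90*e4 - 1/6*e123 + 83/18*e124 - 70/9*e234
R1 (2/3*e3) = -1/3*e1 + 41/15*e2 + 373/15*e3 - 140/9*e4 - 5/3*e123 - 83/9*e134 - 97/45*e234
R1 (-9*e4) = -249/2*e1 - 291/10*e2 - 210*e3 - 3357/10*e4 + 45/2*e124 + 9/2*e134 - 369/10*e234
Summing the partial products and collecting blades:
Answer: -124*e1 - 194/5*e2 - 5513/30*e3 - 15758/45*e4 - 11/6*e123 + 244/9*e124 - 85/18*e134 - 281/6*e234


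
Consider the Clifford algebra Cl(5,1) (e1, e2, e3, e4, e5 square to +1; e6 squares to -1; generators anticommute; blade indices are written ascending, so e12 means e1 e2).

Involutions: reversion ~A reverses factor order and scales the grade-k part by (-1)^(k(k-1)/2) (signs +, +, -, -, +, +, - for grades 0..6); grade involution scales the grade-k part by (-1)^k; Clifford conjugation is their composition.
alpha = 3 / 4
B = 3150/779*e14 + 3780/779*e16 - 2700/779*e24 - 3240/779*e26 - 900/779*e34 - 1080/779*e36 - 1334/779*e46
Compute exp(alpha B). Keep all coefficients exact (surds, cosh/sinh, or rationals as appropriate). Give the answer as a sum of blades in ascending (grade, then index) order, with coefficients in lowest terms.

B^2 term by term: the squares give (3150/779)^2*(e14)^2 + (3780/779)^2*(e16)^2 + (-2700/779)^2*(e24)^2 + (-3240/779)^2*(e26)^2 + (-900/779)^2*(e34)^2 + (-1080/779)^2*(e36)^2 + (-1334/779)^2*(e46)^2 = 9922500/606841*(-1) + 14288400/606841*(+1) + 7290000/606841*(-1) + 10497600/606841*(+1) + 810000/606841*(-1) + 1166400/606841*(+1) + 1779556/606841*(+1) = 16 (each basis 2-blade squares to minus the product of its generators' squares); cross terms between blades sharing an index anticommute and cancel; the commuting (index-disjoint) pairs give grade-4 terms 2*c*c'*(blade product), which cancel blade by blade — e1246: 20412000/606841 - 20412000/606841 = 0; e1346: 6804000/606841 - 6804000/606841 = 0; e2346: -5832000/606841 + 5832000/606841 = 0 — confirming B is simple. So B^2 = 16.
B^2 = 16 — B^2 > 0, so the exponential closes hyperbolically: l = 4, alpha*l = 3, so exp(alpha B) = cosh(3) + (sinh(3)/4)*B = cosh(3) + (sinh(3)/4)*B.
Answer: cosh(3) + 1575*sinh(3)/1558*e14 + 945*sinh(3)/779*e16 - 675*sinh(3)/779*e24 - 810*sinh(3)/779*e26 - 225*sinh(3)/779*e34 - 270*sinh(3)/779*e36 - 667*sinh(3)/1558*e46


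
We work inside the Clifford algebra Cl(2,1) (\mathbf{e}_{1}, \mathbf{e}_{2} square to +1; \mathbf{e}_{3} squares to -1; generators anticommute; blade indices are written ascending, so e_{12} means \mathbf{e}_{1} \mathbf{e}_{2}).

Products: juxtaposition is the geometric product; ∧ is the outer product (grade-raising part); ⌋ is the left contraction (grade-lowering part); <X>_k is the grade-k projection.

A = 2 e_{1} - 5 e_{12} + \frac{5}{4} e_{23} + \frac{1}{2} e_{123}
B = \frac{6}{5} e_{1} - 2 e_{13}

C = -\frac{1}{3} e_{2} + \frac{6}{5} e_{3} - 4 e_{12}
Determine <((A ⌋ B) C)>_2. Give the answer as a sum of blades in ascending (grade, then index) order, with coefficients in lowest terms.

step 1: \frac{12}{5} - 4 e_{3}
step 2: \frac{24}{5} - \frac{4}{5} e_{2} + \frac{72}{25} e_{3} - \frac{48}{5} e_{12} - \frac{4}{3} e_{23} + 16 e_{123}
step 3: -\frac{48}{5} e_{12} - \frac{4}{3} e_{23}
Answer: -\frac{48}{5} e_{12} - \frac{4}{3} e_{23}


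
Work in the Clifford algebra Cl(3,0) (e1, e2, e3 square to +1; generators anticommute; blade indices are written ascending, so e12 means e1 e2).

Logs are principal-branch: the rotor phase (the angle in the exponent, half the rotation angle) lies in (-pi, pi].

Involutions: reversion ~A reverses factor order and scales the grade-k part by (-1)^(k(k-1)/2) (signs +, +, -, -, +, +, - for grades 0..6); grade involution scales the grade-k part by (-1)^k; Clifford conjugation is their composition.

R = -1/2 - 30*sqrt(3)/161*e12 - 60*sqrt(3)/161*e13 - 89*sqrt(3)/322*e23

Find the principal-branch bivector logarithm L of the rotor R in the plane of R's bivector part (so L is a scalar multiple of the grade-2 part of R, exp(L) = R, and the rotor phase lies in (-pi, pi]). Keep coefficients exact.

The scalar part of R is -1/2, so the principal-branch rotor phase is pinned; divide the bivector part by its sine to get the unit plane — L is the phase times that plane.
Concretely: cos(phase) = -1/2 gives phase = ±2*pi/3, and since phase/sin(phase) is even the sign is immaterial: L = (phase/sin(phase)) * <R>_2 = (4*sqrt(3)*pi/9) * <R>_2.
Answer: -40*pi/161*e12 - 80*pi/161*e13 - 178*pi/483*e23


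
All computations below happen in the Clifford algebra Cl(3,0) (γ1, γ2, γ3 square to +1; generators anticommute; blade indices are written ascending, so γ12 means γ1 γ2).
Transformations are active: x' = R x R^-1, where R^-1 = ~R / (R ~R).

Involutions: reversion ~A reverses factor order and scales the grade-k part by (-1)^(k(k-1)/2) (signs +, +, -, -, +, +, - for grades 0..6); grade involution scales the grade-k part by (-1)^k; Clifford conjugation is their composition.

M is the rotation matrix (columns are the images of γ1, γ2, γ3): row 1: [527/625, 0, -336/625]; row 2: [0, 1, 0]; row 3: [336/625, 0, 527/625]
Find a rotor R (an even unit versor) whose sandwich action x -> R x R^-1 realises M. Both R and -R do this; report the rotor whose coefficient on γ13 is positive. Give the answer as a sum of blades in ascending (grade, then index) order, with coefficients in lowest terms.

Method: write R = a + b12*γ12 + b13*γ13 + b23*γ23 with a^2 + b12^2 + b13^2 + b23^2 = 1 (so R^-1 = ~R). Expanding the columns R e_j ~R gives tr M = 4a^2 - 1 and, from the antisymmetric part, M21 - M12 = -4a*b12, M13 - M31 = 4a*b13, M32 - M23 = -4a*b23.
Here tr M = 1679/625, so a^2 = (1 + tr M)/4 = 576/625 and a = ±24/25. Taking a = 24/25: M21 - M12 = 0, M13 - M31 = -672/625, M32 - M23 = 0, giving b12 = 0, b13 = -7/25, b23 = 0, i.e. R = 24/25 - 7/25*γ13.
Its γ13 coefficient is negative, so report the other preimage -R.
Answer: -24/25 + 7/25*γ13. Note: both R and -R realise this M (trace 1679/625); the covering map identifies them, and the γ13-coefficient sign is the tie-breaker.


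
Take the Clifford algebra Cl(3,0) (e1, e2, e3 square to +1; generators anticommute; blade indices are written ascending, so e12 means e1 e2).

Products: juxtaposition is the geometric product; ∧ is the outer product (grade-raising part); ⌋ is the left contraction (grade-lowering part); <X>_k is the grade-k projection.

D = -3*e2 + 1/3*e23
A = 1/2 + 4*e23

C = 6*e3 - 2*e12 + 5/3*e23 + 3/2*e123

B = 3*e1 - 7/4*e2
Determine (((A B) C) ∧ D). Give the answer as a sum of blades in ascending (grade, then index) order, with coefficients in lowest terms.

step 1: 3/2*e1 - 7/8*e2 + 7*e3 + 12*e123
step 2: 24 - 87/4*e1 - 44/3*e2 + 541/24*e3 + 165/2*e12 + 165/16*e13 - 3*e23 - 23/2*e123
step 3: -72*e2 + 261/4*e12 + 605/8*e23 + 379/16*e123
Answer: -72*e2 + 261/4*e12 + 605/8*e23 + 379/16*e123


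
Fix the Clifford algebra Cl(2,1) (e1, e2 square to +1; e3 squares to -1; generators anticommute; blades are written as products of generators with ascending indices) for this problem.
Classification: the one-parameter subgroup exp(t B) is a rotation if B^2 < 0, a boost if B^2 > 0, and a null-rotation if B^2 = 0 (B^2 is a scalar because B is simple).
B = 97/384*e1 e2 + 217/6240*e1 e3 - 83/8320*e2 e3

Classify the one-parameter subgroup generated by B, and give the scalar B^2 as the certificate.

B^2 term by term: the squares give (97/384)^2*(e1 e2)^2 + (217/6240)^2*(e1 e3)^2 + (-83/8320)^2*(e2 e3)^2 = 9409/147456*(-1) + 47089/38937600*(+1) + 6889/69222400*(+1) = -1/16 (each basis 2-blade squares to minus the product of its generators' squares); cross terms between blades sharing an index anticommute and cancel. So B^2 = -1/16.
Answer: rotation, certificate B^2 = -1/16. Certificate logic: -1/16 is a conjugation-invariant scalar, so its sign fixes rotation versus boost versus null-rotation outright.


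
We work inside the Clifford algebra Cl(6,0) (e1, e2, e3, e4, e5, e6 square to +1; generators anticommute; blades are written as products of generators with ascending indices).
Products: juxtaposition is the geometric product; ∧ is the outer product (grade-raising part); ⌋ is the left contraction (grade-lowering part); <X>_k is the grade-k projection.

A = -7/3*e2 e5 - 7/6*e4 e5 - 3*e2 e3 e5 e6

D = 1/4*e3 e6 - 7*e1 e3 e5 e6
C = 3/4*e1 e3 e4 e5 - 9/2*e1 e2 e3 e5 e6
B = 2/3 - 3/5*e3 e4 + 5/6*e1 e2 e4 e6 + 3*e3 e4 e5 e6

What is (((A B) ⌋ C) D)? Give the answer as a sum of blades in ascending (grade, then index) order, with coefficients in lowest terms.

step 1: 9*e2 e4 - 14/9*e2 e5 - 7/10*e3 e5 + 7/2*e3 e6 - 7/9*e4 e5 + 35/36*e1 e2 e5 e6 + 5/2*e1 e3 e4 e5 - 35/18*e1 e4 e5 e6 + 7/5*e2 e3 e4 e5 - 7*e2 e3 e4 e6 - 2*e2 e3 e5 e6 + 9/5*e2 e4 e5 e6
step 2: 15/8 + 9*e1 - 35/8*e3 + 7/12*e1 e3 - 21/40*e1 e4 - 63/4*e1 e2 e5 - 63/20*e1 e2 e6 + 7*e1 e3 e6
step 3: -7/4*e1 - 49*e5 - 35/32*e6 + 7/48*e1 e6 + 15/32*e3 e6 + 49/12*e5 e6 + 63/80*e1 e2 e3 + 9/4*e1 e3 e6 - 245/8*e1 e5 e6 + 441/20*e2 e3 e5 - 441/4*e2 e3 e6 - 63*e3 e5 e6 + 21/160*e1 e3 e4 e6 - 105/8*e1 e3 e5 e6 + 147/40*e3 e4 e5 e6 + 63/16*e1 e2 e3 e5 e6
Answer: -7/4*e1 - 49*e5 - 35/32*e6 + 7/48*e1 e6 + 15/32*e3 e6 + 49/12*e5 e6 + 63/80*e1 e2 e3 + 9/4*e1 e3 e6 - 245/8*e1 e5 e6 + 441/20*e2 e3 e5 - 441/4*e2 e3 e6 - 63*e3 e5 e6 + 21/160*e1 e3 e4 e6 - 105/8*e1 e3 e5 e6 + 147/40*e3 e4 e5 e6 + 63/16*e1 e2 e3 e5 e6


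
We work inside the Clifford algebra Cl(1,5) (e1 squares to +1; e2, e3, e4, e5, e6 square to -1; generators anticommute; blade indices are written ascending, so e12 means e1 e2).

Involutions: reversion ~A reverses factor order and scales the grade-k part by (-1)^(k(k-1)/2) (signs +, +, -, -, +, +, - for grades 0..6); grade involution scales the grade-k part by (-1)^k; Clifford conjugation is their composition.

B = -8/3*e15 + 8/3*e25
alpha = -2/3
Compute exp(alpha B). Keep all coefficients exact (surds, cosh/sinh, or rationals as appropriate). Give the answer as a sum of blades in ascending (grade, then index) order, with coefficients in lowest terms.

B^2 term by term: the squares give (-8/3)^2*(e15)^2 + (8/3)^2*(e25)^2 = 64/9*(+1) + 64/9*(-1) = 0 (each basis 2-blade squares to minus the product of its generators' squares); cross terms between blades sharing an index anticommute and cancel. So B^2 = 0.
B^2 = 0, so the series truncates immediately: exp(alpha B) = 1 + alpha B (parabolic case).
Answer: 1 + 16/9*e15 - 16/9*e25


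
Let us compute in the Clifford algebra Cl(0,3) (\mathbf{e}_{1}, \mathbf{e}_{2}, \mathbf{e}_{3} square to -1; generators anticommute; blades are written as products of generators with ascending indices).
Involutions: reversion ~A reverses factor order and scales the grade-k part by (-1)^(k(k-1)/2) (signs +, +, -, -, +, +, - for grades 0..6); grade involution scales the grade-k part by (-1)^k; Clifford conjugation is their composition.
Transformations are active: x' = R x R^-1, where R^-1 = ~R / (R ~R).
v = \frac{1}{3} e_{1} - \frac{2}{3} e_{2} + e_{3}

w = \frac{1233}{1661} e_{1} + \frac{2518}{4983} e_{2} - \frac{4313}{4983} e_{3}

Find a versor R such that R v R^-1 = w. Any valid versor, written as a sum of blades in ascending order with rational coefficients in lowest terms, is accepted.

The midline construction: v and w both square to -\frac{14}{9}, so reflecting in their sum \frac{5360}{4983} e_{1} - \frac{268}{1661} e_{2} + \frac{670}{4983} e_{3} exchanges them.
Answer: \frac{5360}{4983} e_{1} - \frac{268}{1661} e_{2} + \frac{670}{4983} e_{3}


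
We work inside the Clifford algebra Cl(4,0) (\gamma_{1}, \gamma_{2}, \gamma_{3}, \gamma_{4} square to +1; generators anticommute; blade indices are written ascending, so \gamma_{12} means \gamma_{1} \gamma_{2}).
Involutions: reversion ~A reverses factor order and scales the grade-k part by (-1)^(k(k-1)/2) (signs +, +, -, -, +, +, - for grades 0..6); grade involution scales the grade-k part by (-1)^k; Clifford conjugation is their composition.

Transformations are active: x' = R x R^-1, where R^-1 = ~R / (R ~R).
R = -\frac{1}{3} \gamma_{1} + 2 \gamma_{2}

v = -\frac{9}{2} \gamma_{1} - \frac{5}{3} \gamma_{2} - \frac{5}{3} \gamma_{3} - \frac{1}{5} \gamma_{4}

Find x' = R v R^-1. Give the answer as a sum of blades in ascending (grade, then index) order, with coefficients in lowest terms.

~R = -\frac{1}{3} \gamma_{1} + 2 \gamma_{2}, and R ~R = \frac{37}{9}, so R^-1 = ~R / (\frac{37}{9}).
R v = -\frac{11}{6} + \frac{86}{9} \gamma_{12} + \frac{5}{9} \gamma_{13} + \frac{1}{15} \gamma_{14} - \frac{10}{3} \gamma_{23} - \frac{2}{5} \gamma_{24}
Answer: \frac{355}{74} \gamma_{1} - \frac{13}{111} \gamma_{2} + \frac{5}{3} \gamma_{3} + \frac{1}{5} \gamma_{4}


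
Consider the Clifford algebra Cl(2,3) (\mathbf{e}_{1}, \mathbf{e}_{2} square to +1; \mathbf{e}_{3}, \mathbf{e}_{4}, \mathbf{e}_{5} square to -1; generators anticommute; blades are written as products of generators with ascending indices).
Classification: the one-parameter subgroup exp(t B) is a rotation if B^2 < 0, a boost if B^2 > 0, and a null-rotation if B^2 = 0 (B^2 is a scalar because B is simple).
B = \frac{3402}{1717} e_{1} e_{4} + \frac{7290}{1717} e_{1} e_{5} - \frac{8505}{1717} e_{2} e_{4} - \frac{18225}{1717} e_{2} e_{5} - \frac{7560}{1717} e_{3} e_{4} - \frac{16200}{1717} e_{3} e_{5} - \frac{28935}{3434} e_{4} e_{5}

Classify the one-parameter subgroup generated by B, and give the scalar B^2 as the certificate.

B^2 term by term: the squares give (\frac{3402}{1717})^2*(e_{1} e_{4})^2 + (\frac{7290}{1717})^2*(e_{1} e_{5})^2 + (-\frac{8505}{1717})^2*(e_{2} e_{4})^2 + (-\frac{18225}{1717})^2*(e_{2} e_{5})^2 + (-\frac{7560}{1717})^2*(e_{3} e_{4})^2 + (-\frac{16200}{1717})^2*(e_{3} e_{5})^2 + (-\frac{28935}{3434})^2*(e_{4} e_{5})^2 = \frac{11573604}{2948089}*(+1) + \frac{53144100}{2948089}*(+1) + \frac{72335025}{2948089}*(+1) + \frac{332150625}{2948089}*(+1) + \frac{57153600}{2948089}*(-1) + \frac{262440000}{2948089}*(-1) + \frac{837234225}{11792356}*(-1) = -\frac{81}{4} (each basis 2-blade squares to minus the product of its generators' squares); cross terms between blades sharing an index anticommute and cancel; the commuting (index-disjoint) pairs give grade-4 terms 2*c*c'*(blade product), which cancel blade by blade — e_{1} e_{2} e_{4} e_{5}: \frac{124002900}{2948089} - \frac{124002900}{2948089} = 0; e_{1} e_{3} e_{4} e_{5}: \frac{110224800}{2948089} - \frac{110224800}{2948089} = 0; e_{2} e_{3} e_{4} e_{5}: -\frac{275562000}{2948089} + \frac{275562000}{2948089} = 0 — confirming B is simple. So B^2 = -\frac{81}{4}.
Answer: rotation, certificate B^2 = -\frac{81}{4}. Key observation: B^2 = -\frac{81}{4} is a conjugation invariant, so its sign decides the class regardless of the surface form of B.


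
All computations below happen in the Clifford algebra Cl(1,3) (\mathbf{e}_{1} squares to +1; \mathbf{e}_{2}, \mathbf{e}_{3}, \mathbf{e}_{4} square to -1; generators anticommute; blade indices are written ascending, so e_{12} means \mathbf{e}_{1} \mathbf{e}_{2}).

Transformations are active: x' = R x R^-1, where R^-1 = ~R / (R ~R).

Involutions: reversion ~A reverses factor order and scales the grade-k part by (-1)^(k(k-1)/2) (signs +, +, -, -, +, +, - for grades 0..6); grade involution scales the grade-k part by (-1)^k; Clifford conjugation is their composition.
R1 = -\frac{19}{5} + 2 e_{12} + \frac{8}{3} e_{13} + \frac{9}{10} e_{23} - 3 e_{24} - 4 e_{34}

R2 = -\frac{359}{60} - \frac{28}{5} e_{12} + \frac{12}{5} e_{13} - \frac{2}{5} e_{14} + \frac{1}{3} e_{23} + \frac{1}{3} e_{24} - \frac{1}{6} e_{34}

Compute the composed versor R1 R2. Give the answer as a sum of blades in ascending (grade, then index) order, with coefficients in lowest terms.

Distribute over the terms of R1 (each basis-blade product reordered to ascending indices, repeated generators contracted through their squares):
(-\frac{19}{5}) R2 = \frac{6821}{300} + \frac{532}{25} e_{12} - \frac{228}{25} e_{13} + \frac{38}{25} e_{14} - \frac{19}{15} e_{23} - \frac{19}{15} e_{24} + \frac{19}{30} e_{34}
(2 e_{12}) R2 = -\frac{56}{5} - \frac{359}{30} e_{12} - \frac{2}{3} e_{13} - \frac{2}{3} e_{14} - \frac{24}{5} e_{23} + \frac{4}{5} e_{24} - \frac{1}{3} e_{1234}
(\frac{8}{3} e_{13}) R2 = \frac{32}{5} + \frac{8}{9} e_{12} - \frac{718}{45} e_{13} + \frac{4}{9} e_{14} - \frac{224}{15} e_{23} + \frac{16}{15} e_{34} - \frac{8}{9} e_{1234}
(\frac{9}{10} e_{23}) R2 = -\frac{3}{10} - \frac{54}{25} e_{12} - \frac{126}{25} e_{13} - \frac{1077}{200} e_{23} + \frac{3}{20} e_{24} + \frac{3}{10} e_{34} - \frac{9}{25} e_{1234}
(-3 e_{24}) R2 = 1 - \frac{6}{5} e_{12} + \frac{84}{5} e_{14} + \frac{1}{2} e_{23} + \frac{359}{20} e_{24} + e_{34} + \frac{36}{5} e_{1234}
(-4 e_{34}) R2 = -\frac{2}{3} - \frac{8}{5} e_{13} - \frac{48}{5} e_{14} + \frac{4}{3} e_{23} - \frac{4}{3} e_{24} + \frac{359}{15} e_{34} + \frac{112}{5} e_{1234}
Summing the partial products and collecting blades:
Answer: \frac{1797}{100} + \frac{3079}{450} e_{12} - \frac{7286}{225} e_{13} + \frac{1912}{225} e_{14} - \frac{14731}{600} e_{23} + \frac{163}{10} e_{24} + \frac{404}{15} e_{34} + \frac{6304}{225} e_{1234}


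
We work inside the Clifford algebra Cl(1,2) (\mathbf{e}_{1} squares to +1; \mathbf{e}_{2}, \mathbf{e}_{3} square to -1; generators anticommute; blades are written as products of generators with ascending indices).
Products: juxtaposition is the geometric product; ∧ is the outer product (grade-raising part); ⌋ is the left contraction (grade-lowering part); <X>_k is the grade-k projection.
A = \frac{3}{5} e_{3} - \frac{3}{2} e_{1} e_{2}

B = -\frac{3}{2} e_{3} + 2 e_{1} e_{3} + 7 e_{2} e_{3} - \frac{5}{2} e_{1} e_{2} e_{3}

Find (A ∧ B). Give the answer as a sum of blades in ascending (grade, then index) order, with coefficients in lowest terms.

step 1: \frac{9}{4} e_{1} e_{2} e_{3}
Answer: \frac{9}{4} e_{1} e_{2} e_{3}


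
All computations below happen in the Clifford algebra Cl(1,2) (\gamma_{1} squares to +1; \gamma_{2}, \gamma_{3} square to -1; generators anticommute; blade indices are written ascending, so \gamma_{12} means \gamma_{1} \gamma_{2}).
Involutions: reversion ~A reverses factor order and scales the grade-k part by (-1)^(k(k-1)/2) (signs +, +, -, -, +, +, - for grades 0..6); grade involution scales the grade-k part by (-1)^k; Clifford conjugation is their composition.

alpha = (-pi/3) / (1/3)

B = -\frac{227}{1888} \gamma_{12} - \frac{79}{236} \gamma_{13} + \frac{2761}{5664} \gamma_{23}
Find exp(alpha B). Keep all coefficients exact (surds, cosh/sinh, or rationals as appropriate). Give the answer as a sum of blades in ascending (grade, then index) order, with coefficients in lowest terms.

B^2 term by term: the squares give (-\frac{227}{1888})^2*(\gamma_{12})^2 + (-\frac{79}{236})^2*(\gamma_{13})^2 + (\frac{2761}{5664})^2*(\gamma_{23})^2 = \frac{51529}{3564544}*(+1) + \frac{6241}{55696}*(+1) + \frac{7623121}{32080896}*(-1) = -\frac{1}{9} (each basis 2-blade squares to minus the product of its generators' squares); cross terms between blades sharing an index anticommute and cancel. So B^2 = -\frac{1}{9}.
B^2 = -\frac{1}{9} — circular case — the even/odd split gives cos and sin: l = \frac{1}{3}, alpha*l = - \frac{\pi}{3}, so exp(alpha B) = cos(- \frac{\pi}{3}) + (sin(- \frac{\pi}{3})/(\frac{1}{3}))*B = \frac{1}{2} + (- \frac{3 \sqrt{3}}{2})*B.
Answer: \frac{1}{2} + \frac{681 \sqrt{3}}{3776} \gamma_{12} + \frac{237 \sqrt{3}}{472} \gamma_{13} - \frac{2761 \sqrt{3}}{3776} \gamma_{23}


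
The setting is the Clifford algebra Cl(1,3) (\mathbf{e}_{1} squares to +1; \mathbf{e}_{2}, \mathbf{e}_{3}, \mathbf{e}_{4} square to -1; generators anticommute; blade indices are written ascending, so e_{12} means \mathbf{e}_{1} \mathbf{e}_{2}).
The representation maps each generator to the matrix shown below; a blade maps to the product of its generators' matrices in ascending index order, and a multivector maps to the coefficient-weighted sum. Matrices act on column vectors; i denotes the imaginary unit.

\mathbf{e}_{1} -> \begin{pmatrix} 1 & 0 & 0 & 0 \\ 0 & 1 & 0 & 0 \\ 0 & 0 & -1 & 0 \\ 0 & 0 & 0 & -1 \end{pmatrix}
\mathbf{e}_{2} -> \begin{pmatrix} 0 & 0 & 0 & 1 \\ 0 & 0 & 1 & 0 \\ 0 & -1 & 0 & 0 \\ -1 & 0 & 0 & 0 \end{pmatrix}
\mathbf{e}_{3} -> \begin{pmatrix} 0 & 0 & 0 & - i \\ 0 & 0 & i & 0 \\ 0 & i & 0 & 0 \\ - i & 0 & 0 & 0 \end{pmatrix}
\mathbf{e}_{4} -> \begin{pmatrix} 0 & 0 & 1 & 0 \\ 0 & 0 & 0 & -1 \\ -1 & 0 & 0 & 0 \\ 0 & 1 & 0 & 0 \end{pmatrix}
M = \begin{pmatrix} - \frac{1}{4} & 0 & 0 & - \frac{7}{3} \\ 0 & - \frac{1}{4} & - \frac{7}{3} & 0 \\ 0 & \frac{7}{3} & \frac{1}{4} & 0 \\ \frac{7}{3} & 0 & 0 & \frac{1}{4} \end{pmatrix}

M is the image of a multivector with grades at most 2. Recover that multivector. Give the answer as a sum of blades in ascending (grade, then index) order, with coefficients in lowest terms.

Method: the blade images are trace-orthogonal — tr(rho(e_A) rho(e_B)^-1) = 4 if A = B and 0 otherwise — and rho(e_A)^-1 = (e_A)^2 * rho(e_A) with (e_A)^2 = +1 or -1, so the coefficient of e_A in the preimage is (e_A)^2 * tr(M rho(e_A))/4.
Nonzero projections over blades of grade <= 2: e_{1}: (e_{1})^2 = +1, tr(M rho(e_{1})) = -1, coefficient -\frac{1}{4}; e_{2}: (e_{2})^2 = -1, tr(M rho(e_{2})) = \frac{28}{3}, coefficient -\frac{7}{3}. Every other blade of grade <= 2 projects to 0.
Answer: -\frac{1}{4} e_{1} - \frac{7}{3} e_{2}
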